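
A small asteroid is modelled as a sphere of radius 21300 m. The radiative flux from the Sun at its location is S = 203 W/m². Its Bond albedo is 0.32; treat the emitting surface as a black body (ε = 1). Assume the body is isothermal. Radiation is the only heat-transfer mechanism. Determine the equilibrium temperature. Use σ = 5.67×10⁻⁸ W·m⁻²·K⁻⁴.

T ≈ 157 K

At equilibrium, absorbed power = emitted power.
Absorbing cross-section = πr² = 1.425×10⁹ m²; emitting surface = 4πr² = 5.701×10⁹ m² (ratio 4).
(1−a)S·A_cross = εσ·A_surf·T⁴  ⇒  T⁴ = (1−a)S/(4σ).
T⁴ = 0.680·203/(4·5.67×10⁻⁸) = 6.086×10⁸ K⁴.
T = (6.086×10⁸)^(1/4).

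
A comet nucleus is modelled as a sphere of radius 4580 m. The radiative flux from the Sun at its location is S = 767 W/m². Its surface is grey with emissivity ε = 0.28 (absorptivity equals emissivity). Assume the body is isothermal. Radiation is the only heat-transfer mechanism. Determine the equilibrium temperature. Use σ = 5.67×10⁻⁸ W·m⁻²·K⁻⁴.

T ≈ 241 K

At equilibrium, absorbed power = emitted power.
Absorbing cross-section = πr² = 6.590×10⁷ m²; emitting surface = 4πr² = 2.636×10⁸ m² (ratio 4).
εS·A_cross = εσ·A_surf·T⁴  ⇒  T⁴ = S/(4σ)   (ε cancels).
T⁴ = 767/(4·5.67×10⁻⁸) = 3.382×10⁹ K⁴.
T = (3.382×10⁹)^(1/4).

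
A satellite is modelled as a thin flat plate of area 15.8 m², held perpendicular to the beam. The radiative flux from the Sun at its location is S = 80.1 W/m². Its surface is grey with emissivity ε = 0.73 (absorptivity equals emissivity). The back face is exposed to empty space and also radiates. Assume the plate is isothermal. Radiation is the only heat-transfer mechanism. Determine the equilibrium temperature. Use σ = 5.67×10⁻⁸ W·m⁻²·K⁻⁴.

T ≈ 163 K

At equilibrium, absorbed power = emitted power.
Absorbing cross-section = A = 15.80 m²; emitting surface = 2A = 31.60 m² (ratio 2).
εS·A_cross = εσ·A_surf·T⁴  ⇒  T⁴ = S/(2σ)   (ε cancels).
T⁴ = 80.1/(2·5.67×10⁻⁸) = 7.063×10⁸ K⁴.
T = (7.063×10⁸)^(1/4).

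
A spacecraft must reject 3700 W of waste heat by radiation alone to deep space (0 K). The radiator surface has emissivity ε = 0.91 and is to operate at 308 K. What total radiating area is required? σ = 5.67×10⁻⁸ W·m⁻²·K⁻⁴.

P = εσA T⁴ ⇒ A = P/(εσT⁴).
T⁴ = 8.999×10⁹ K⁴.
A = 3700/(0.91 × 5.67×10⁻⁸ × 8.999×10⁹).

A ≈ 7.97 m²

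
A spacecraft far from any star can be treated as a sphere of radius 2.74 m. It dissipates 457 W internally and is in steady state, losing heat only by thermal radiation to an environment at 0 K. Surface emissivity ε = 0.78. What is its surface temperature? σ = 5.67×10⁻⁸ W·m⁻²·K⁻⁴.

Steady state: internal power = radiated power, P = εσA T⁴.
Radiating area A = 4πr² = 94.34 m².
T⁴ = P/(εσA) = 457/(0.78·5.67×10⁻⁸·94.34) = 1.095×10⁸ K⁴.
T = (1.095×10⁸)^(1/4).

T ≈ 102 K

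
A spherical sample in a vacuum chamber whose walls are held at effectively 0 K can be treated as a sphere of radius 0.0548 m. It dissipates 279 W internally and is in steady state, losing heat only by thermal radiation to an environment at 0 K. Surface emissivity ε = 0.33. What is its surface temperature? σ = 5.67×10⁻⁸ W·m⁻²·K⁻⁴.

Steady state: internal power = radiated power, P = εσA T⁴.
Radiating area A = 4πr² = 0.03774 m².
T⁴ = P/(εσA) = 279/(0.33·5.67×10⁻⁸·0.03774) = 3.951×10¹¹ K⁴.
T = (3.951×10¹¹)^(1/4).

T ≈ 793 K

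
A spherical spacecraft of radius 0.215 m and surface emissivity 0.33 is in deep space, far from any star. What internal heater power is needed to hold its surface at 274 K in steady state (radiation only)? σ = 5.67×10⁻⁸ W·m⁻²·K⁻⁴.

P ≈ 61.3 W

P = εσ·4πr²·T⁴.
4πr² = 0.5809 m²; T⁴ = 5.636×10⁹ K⁴.
P = 0.33·5.67×10⁻⁸·0.5809·5.636×10⁹.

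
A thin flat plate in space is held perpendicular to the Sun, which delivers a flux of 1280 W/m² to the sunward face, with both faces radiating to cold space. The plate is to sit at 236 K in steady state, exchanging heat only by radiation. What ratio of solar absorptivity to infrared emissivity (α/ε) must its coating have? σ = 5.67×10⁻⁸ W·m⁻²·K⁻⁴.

α/ε ≈ 0.275

Balance: αS·A = εσ·2A·T⁴ ⇒ α/ε = 2σT⁴/S.
α/ε = 2·5.67×10⁻⁸·(236)⁴/1280 = 2·5.67×10⁻⁸·3.102×10⁹/1280.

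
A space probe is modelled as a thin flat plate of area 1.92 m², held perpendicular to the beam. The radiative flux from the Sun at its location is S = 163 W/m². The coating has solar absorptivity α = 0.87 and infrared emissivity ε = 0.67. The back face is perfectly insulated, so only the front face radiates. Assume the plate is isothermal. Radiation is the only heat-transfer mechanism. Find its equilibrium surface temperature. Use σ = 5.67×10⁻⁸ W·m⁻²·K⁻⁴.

T ≈ 247 K

At equilibrium, absorbed power = emitted power.
Absorbing cross-section = A = 1.920 m²; emitting surface = A = 1.920 m² (ratio 1).
αS·A_cross = εσ·A_surf·T⁴  ⇒  T⁴ = αS/(ε·1σ).
T⁴ = 0.870·163/(0.67·1·5.67×10⁻⁸) = 3.733×10⁹ K⁴.
T = (3.733×10⁹)^(1/4).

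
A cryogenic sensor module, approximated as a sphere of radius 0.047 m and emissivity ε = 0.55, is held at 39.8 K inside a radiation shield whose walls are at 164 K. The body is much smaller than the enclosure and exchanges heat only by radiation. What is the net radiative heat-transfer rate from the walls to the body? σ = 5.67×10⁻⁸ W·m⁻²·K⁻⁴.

P_net ≈ 0.624 W

For a small grey body in a large enclosure: P_net = εσA(T_body⁴ − T_wall⁴).
A = 4πr² = 0.02776 m²; T_body⁴ − T_wall⁴ = 2.509×10⁶ − 7.234×10⁸ = -7.209×10⁸ K⁴.
|P_net| = 0.55·5.67×10⁻⁸·0.02776·7.209×10⁸.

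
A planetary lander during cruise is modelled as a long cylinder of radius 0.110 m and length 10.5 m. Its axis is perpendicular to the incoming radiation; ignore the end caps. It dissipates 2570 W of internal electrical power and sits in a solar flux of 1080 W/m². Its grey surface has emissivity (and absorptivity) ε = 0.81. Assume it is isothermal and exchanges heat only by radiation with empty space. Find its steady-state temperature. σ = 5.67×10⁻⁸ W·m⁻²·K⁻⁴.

T ≈ 343 K

At steady state, absorbed solar power + internal power = radiated power.
Absorbed: α·S·A_cross = 0.81·1080·2.310 = 2021 W (cross-section 2rL).
Total input = 2021 + 2570 = 4591 W.
Radiated: εσ·A_surf·T⁴ with A_surf = 2πrL = 7.257 m².
T⁴ = 4591/(0.81·5.67×10⁻⁸·7.257) = 1.377×10¹⁰ K⁴.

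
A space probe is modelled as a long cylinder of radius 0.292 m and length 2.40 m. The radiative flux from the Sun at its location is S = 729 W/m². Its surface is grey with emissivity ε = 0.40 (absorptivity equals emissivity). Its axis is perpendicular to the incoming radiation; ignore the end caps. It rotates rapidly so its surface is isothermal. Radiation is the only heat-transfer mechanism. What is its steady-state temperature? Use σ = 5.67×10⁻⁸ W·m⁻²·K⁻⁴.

At equilibrium, absorbed power = emitted power.
Absorbing cross-section = 2rL = 1.402 m²; emitting surface = 2πrL = 4.403 m² (ratio π).
εS·A_cross = εσ·A_surf·T⁴  ⇒  T⁴ = S/(πσ)   (ε cancels).
T⁴ = 729/(π·5.67×10⁻⁸) = 4.093×10⁹ K⁴.
T = (4.093×10⁹)^(1/4).

T ≈ 253 K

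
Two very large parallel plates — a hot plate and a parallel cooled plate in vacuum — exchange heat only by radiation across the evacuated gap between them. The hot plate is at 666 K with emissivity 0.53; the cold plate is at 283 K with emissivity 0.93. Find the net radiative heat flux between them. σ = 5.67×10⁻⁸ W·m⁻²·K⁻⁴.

q ≈ 5500 W/m²

For two infinite grey parallel plates, q = σ(T₁⁴ − T₂⁴)/(1/ε₁ + 1/ε₂ − 1).
T₁⁴ − T₂⁴ = 1.967×10¹¹ − 6.414×10⁹ = 1.903×10¹¹ K⁴.
1/ε₁ + 1/ε₂ − 1 = 1.887 + 1.075 − 1 = 1.962.
q = 5.67×10⁻⁸ × 1.903×10¹¹ / 1.962.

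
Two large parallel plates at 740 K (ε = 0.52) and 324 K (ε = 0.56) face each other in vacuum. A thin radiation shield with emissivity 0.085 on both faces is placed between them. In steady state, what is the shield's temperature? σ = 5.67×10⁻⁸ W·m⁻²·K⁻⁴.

In steady state the net flux on the hot side equals that on the cold side.
σ(T₁⁴−T_s⁴)/D₁ = σ(T_s⁴−T₂⁴)/D₂, with D₁ = 1/ε₁+1/ε_s−1 = 12.69, D₂ = 1/ε_s+1/ε₂−1 = 12.55.
Solve for T_s⁴: T_s⁴ = (D₂·T₁⁴ + D₁·T₂⁴)/(D₁+D₂) = 1.547×10¹¹ K⁴.

T_s ≈ 627 K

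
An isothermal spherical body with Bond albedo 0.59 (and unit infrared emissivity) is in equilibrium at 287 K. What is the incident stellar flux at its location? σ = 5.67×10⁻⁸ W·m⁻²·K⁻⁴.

(1−a)S·πr² = σ·4πr²·T⁴ ⇒ S = 4σT⁴/(1−a).
S = 4·5.67×10⁻⁸·6.785×10⁹/0.410.

S ≈ 3750 W/m²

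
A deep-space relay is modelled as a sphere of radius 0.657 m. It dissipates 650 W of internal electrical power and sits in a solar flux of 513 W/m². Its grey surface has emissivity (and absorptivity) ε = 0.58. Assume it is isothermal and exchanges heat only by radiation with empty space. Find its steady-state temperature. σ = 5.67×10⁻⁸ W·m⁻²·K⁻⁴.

At steady state, absorbed solar power + internal power = radiated power.
Absorbed: α·S·A_cross = 0.58·513·1.356 = 403.5 W (cross-section πr²).
Total input = 403.5 + 650 = 1053 W.
Radiated: εσ·A_surf·T⁴ with A_surf = 4πr² = 5.424 m².
T⁴ = 1053/(0.58·5.67×10⁻⁸·5.424) = 5.906×10⁹ K⁴.

T ≈ 277 K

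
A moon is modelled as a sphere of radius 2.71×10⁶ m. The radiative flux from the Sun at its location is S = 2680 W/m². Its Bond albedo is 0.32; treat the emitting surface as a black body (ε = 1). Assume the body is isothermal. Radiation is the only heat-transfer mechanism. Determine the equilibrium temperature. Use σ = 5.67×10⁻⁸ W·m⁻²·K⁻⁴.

T ≈ 299 K

At equilibrium, absorbed power = emitted power.
Absorbing cross-section = πr² = 2.307×10¹³ m²; emitting surface = 4πr² = 9.229×10¹³ m² (ratio 4).
(1−a)S·A_cross = εσ·A_surf·T⁴  ⇒  T⁴ = (1−a)S/(4σ).
T⁴ = 0.680·2680/(4·5.67×10⁻⁸) = 8.035×10⁹ K⁴.
T = (8.035×10⁹)^(1/4).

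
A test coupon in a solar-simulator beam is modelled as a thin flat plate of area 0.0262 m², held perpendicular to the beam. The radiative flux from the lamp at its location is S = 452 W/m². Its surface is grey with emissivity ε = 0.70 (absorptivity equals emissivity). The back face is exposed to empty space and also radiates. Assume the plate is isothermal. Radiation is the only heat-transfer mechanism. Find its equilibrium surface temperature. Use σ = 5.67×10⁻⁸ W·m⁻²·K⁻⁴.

At equilibrium, absorbed power = emitted power.
Absorbing cross-section = A = 0.02620 m²; emitting surface = 2A = 0.05240 m² (ratio 2).
εS·A_cross = εσ·A_surf·T⁴  ⇒  T⁴ = S/(2σ)   (ε cancels).
T⁴ = 452/(2·5.67×10⁻⁸) = 3.986×10⁹ K⁴.
T = (3.986×10⁹)^(1/4).

T ≈ 251 K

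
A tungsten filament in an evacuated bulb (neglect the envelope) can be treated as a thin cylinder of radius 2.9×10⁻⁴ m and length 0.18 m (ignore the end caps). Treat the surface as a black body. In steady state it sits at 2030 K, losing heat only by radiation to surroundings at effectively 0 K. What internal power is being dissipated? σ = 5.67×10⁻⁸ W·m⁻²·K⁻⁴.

P ≈ 316 W

Steady state: P = εσA T⁴.
A = 2πrL = 3.280×10⁻⁴ m²; T⁴ = (2030)⁴ = 1.698×10¹³ K⁴.
P = 1.0 × 5.67×10⁻⁸ × 3.280×10⁻⁴ × 1.698×10¹³.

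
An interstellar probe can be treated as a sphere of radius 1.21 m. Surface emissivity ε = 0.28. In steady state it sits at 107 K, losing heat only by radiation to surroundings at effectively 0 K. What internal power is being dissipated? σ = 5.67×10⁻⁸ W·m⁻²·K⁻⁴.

P ≈ 38.3 W

Steady state: P = εσA T⁴.
A = 4πr² = 18.40 m²; T⁴ = (107)⁴ = 1.311×10⁸ K⁴.
P = 0.28 × 5.67×10⁻⁸ × 18.40 × 1.311×10⁸.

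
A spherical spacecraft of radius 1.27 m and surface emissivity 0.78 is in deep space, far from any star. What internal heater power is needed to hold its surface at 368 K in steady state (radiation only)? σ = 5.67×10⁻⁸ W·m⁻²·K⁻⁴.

P ≈ 16400 W

P = εσ·4πr²·T⁴.
4πr² = 20.27 m²; T⁴ = 1.834×10¹⁰ K⁴.
P = 0.78·5.67×10⁻⁸·20.27·1.834×10¹⁰.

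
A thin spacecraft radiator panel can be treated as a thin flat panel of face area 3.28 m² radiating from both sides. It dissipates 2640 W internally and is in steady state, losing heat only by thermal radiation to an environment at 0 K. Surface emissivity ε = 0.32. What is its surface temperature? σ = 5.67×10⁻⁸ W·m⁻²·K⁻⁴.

T ≈ 386 K

Steady state: internal power = radiated power, P = εσA T⁴.
Radiating area A = 2·3.28 = 6.560 m².
T⁴ = P/(εσA) = 2640/(0.32·5.67×10⁻⁸·6.560) = 2.218×10¹⁰ K⁴.
T = (2.218×10¹⁰)^(1/4).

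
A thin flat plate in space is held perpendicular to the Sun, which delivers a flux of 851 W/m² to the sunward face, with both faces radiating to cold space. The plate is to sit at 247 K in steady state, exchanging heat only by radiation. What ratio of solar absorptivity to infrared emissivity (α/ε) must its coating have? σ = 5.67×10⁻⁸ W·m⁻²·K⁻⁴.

α/ε ≈ 0.496

Balance: αS·A = εσ·2A·T⁴ ⇒ α/ε = 2σT⁴/S.
α/ε = 2·5.67×10⁻⁸·(247)⁴/851 = 2·5.67×10⁻⁸·3.722×10⁹/851.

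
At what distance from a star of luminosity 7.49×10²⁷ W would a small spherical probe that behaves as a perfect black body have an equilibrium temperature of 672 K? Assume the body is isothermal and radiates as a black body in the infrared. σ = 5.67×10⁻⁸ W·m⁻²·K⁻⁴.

d ≈ 1.14×10¹¹ m

For an isothermal black-emitting sphere, (1−a)S·πr² = σ·4πr²·T⁴ ⇒ S = 4σT⁴/(1−a).
S = 4·5.67×10⁻⁸·(672)⁴/1.00 = 46250 W/m².
Flux falls as S = L/(4πd²), so d = √(L/(4πS)) = √(7.49×10²⁷/(4π·46250)).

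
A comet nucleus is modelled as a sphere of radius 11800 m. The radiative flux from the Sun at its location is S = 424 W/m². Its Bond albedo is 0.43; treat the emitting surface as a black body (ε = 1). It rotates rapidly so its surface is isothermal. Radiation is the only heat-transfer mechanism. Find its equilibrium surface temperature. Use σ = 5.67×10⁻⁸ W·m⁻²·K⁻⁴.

T ≈ 181 K

At equilibrium, absorbed power = emitted power.
Absorbing cross-section = πr² = 4.374×10⁸ m²; emitting surface = 4πr² = 1.750×10⁹ m² (ratio 4).
(1−a)S·A_cross = εσ·A_surf·T⁴  ⇒  T⁴ = (1−a)S/(4σ).
T⁴ = 0.570·424/(4·5.67×10⁻⁸) = 1.066×10⁹ K⁴.
T = (1.066×10⁹)^(1/4).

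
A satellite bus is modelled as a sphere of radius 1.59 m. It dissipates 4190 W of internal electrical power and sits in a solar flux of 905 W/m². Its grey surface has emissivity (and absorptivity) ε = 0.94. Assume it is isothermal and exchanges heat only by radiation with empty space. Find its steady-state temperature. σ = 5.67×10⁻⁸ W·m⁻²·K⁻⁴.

T ≈ 284 K

At steady state, absorbed solar power + internal power = radiated power.
Absorbed: α·S·A_cross = 0.94·905·7.942 = 6756 W (cross-section πr²).
Total input = 6756 + 4190 = 10950 W.
Radiated: εσ·A_surf·T⁴ with A_surf = 4πr² = 31.77 m².
T⁴ = 10950/(0.94·5.67×10⁻⁸·31.77) = 6.465×10⁹ K⁴.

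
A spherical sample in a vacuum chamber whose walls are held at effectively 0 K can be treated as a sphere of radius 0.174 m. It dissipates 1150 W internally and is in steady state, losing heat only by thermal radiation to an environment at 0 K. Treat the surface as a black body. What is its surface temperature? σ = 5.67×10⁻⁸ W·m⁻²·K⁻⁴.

Steady state: internal power = radiated power, P = εσA T⁴.
Radiating area A = 4πr² = 0.3805 m².
T⁴ = P/(εσA) = 1150/(1.0·5.67×10⁻⁸·0.3805) = 5.331×10¹⁰ K⁴.
T = (5.331×10¹⁰)^(1/4).

T ≈ 481 K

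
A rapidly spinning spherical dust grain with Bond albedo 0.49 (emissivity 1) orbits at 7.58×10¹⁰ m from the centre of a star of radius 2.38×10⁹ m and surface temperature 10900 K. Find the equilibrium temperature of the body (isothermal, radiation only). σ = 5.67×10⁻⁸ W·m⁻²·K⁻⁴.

T ≈ 1150 K

The star's surface emits σT_*⁴; at distance d the flux is S = σT_*⁴(R_*/d)².
S = 5.67×10⁻⁸·(10900)⁴·(2.38×10⁹/7.58×10¹⁰)² = 7.891×10⁵ W/m².
For an isothermal sphere T⁴ = (1−a)S/(4σ) = 1.774×10¹² K⁴.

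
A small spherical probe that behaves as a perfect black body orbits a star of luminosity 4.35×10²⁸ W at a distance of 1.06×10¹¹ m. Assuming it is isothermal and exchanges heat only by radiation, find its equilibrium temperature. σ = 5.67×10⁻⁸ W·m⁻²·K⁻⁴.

T ≈ 1080 K

First find the stellar flux at distance d: S = L/(4πd²) = 4.35×10²⁸/(4π·(1.06×10¹¹)²) = 3.081×10⁵ W/m².
For an isothermal sphere, absorbed (1−a)S·πr² = emitted σ·4πr²·T⁴, so T⁴ = (1−a)S/(4σ).
T⁴ = 1.00·3.081×10⁵/(4·5.67×10⁻⁸) = 1.358×10¹² K⁴.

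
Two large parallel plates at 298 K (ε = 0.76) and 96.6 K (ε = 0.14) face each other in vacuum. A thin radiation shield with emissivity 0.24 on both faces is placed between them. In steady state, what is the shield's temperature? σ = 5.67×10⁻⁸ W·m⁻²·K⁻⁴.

In steady state the net flux on the hot side equals that on the cold side.
σ(T₁⁴−T_s⁴)/D₁ = σ(T_s⁴−T₂⁴)/D₂, with D₁ = 1/ε₁+1/ε_s−1 = 4.482, D₂ = 1/ε_s+1/ε₂−1 = 10.31.
Solve for T_s⁴: T_s⁴ = (D₂·T₁⁴ + D₁·T₂⁴)/(D₁+D₂) = 5.523×10⁹ K⁴.

T_s ≈ 273 K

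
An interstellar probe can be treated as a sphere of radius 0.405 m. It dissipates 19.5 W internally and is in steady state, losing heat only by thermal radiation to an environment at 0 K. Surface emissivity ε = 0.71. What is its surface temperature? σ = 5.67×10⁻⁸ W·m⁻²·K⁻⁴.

Steady state: internal power = radiated power, P = εσA T⁴.
Radiating area A = 4πr² = 2.061 m².
T⁴ = P/(εσA) = 19.5/(0.71·5.67×10⁻⁸·2.061) = 2.350×10⁸ K⁴.
T = (2.350×10⁸)^(1/4).

T ≈ 124 K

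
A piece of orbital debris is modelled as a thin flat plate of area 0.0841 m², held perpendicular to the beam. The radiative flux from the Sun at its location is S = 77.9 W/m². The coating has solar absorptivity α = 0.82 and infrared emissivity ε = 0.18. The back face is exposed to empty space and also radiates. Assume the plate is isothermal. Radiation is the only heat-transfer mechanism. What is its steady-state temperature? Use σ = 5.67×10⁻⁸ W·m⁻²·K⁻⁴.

At equilibrium, absorbed power = emitted power.
Absorbing cross-section = A = 0.08410 m²; emitting surface = 2A = 0.1682 m² (ratio 2).
αS·A_cross = εσ·A_surf·T⁴  ⇒  T⁴ = αS/(ε·2σ).
T⁴ = 0.820·77.9/(0.18·2·5.67×10⁻⁸) = 3.129×10⁹ K⁴.
T = (3.129×10⁹)^(1/4).

T ≈ 237 K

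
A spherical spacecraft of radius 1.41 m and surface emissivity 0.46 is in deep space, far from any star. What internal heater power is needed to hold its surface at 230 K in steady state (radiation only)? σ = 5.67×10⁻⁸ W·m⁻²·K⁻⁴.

P ≈ 1820 W

P = εσ·4πr²·T⁴.
4πr² = 24.98 m²; T⁴ = 2.798×10⁹ K⁴.
P = 0.46·5.67×10⁻⁸·24.98·2.798×10⁹.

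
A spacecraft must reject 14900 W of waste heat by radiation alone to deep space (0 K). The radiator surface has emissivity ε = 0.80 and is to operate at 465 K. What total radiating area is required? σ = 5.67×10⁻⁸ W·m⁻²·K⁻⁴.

P = εσA T⁴ ⇒ A = P/(εσT⁴).
T⁴ = 4.675×10¹⁰ K⁴.
A = 14900/(0.80 × 5.67×10⁻⁸ × 4.675×10¹⁰).

A ≈ 7.03 m²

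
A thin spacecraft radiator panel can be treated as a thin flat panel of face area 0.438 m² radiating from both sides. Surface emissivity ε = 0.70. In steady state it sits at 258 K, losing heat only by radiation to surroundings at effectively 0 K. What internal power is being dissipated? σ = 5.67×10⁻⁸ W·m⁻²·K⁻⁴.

Steady state: P = εσA T⁴.
A = 2·0.438 = 0.8760 m²; T⁴ = (258)⁴ = 4.431×10⁹ K⁴.
P = 0.70 × 5.67×10⁻⁸ × 0.8760 × 4.431×10⁹.

P ≈ 154 W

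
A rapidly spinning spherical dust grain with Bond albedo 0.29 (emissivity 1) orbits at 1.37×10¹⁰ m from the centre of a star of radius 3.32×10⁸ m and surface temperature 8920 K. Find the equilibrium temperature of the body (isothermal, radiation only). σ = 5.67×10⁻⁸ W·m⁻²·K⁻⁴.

T ≈ 901 K

The star's surface emits σT_*⁴; at distance d the flux is S = σT_*⁴(R_*/d)².
S = 5.67×10⁻⁸·(8920)⁴·(3.32×10⁸/1.37×10¹⁰)² = 2.108×10⁵ W/m².
For an isothermal sphere T⁴ = (1−a)S/(4σ) = 6.599×10¹¹ K⁴.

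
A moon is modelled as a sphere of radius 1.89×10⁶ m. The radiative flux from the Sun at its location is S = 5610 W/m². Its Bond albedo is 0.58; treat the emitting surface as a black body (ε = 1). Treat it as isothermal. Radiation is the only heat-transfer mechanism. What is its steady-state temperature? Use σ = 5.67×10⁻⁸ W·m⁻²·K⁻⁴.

T ≈ 319 K

At equilibrium, absorbed power = emitted power.
Absorbing cross-section = πr² = 1.122×10¹³ m²; emitting surface = 4πr² = 4.489×10¹³ m² (ratio 4).
(1−a)S·A_cross = εσ·A_surf·T⁴  ⇒  T⁴ = (1−a)S/(4σ).
T⁴ = 0.420·5610/(4·5.67×10⁻⁸) = 1.039×10¹⁰ K⁴.
T = (1.039×10¹⁰)^(1/4).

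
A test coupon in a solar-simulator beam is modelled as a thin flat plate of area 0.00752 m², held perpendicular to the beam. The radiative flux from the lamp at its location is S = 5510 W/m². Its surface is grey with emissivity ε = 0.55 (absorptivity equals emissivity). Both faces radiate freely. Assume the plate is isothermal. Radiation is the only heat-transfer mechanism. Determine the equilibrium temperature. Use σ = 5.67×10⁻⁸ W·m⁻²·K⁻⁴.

T ≈ 469 K

At equilibrium, absorbed power = emitted power.
Absorbing cross-section = A = 0.007520 m²; emitting surface = 2A = 0.01504 m² (ratio 2).
εS·A_cross = εσ·A_surf·T⁴  ⇒  T⁴ = S/(2σ)   (ε cancels).
T⁴ = 5510/(2·5.67×10⁻⁸) = 4.859×10¹⁰ K⁴.
T = (4.859×10¹⁰)^(1/4).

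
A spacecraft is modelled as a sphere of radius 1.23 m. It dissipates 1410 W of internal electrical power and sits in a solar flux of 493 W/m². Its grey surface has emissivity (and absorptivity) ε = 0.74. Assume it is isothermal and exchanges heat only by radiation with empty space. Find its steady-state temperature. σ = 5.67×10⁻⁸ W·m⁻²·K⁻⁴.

T ≈ 251 K

At steady state, absorbed solar power + internal power = radiated power.
Absorbed: α·S·A_cross = 0.74·493·4.753 = 1734 W (cross-section πr²).
Total input = 1734 + 1410 = 3144 W.
Radiated: εσ·A_surf·T⁴ with A_surf = 4πr² = 19.01 m².
T⁴ = 3144/(0.74·5.67×10⁻⁸·19.01) = 3.941×10⁹ K⁴.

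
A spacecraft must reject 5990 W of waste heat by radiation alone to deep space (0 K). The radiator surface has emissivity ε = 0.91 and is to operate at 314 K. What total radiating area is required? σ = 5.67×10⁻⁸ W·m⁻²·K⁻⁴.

A ≈ 11.9 m²

P = εσA T⁴ ⇒ A = P/(εσT⁴).
T⁴ = 9.721×10⁹ K⁴.
A = 5990/(0.91 × 5.67×10⁻⁸ × 9.721×10⁹).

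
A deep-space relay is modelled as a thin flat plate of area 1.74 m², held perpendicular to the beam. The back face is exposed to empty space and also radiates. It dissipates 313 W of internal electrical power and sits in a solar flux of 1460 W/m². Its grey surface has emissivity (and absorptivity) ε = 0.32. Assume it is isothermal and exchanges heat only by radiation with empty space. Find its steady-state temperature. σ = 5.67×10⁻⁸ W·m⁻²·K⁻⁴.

T ≈ 365 K

At steady state, absorbed solar power + internal power = radiated power.
Absorbed: α·S·A_cross = 0.32·1460·1.740 = 812.9 W (cross-section A).
Total input = 812.9 + 313 = 1126 W.
Radiated: εσ·A_surf·T⁴ with A_surf = 2A = 3.480 m².
T⁴ = 1126/(0.32·5.67×10⁻⁸·3.480) = 1.783×10¹⁰ K⁴.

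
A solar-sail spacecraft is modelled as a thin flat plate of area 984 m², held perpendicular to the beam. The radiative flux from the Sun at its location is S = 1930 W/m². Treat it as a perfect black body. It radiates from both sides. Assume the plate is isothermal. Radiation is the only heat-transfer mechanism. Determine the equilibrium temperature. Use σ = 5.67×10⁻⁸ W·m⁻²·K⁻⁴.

At equilibrium, absorbed power = emitted power.
Absorbing cross-section = A = 984.0 m²; emitting surface = 2A = 1968 m² (ratio 2).
S·A_cross = εσ·A_surf·T⁴  ⇒  T⁴ = S/(2σ).
T⁴ = 1.00·1930/(2·5.67×10⁻⁸) = 1.702×10¹⁰ K⁴.
T = (1.702×10¹⁰)^(1/4).

T ≈ 361 K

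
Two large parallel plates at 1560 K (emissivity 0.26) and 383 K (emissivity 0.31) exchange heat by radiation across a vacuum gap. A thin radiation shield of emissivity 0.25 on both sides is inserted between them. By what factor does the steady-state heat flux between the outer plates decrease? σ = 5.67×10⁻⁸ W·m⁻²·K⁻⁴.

factor ≈ 2.15

Without shield: q₀ = σΔ(T⁴)/(1/ε₁+1/ε₂−1) with denominator 6.072.
With shield the two gaps are in series; the resistances add: (1/ε₁+1/ε_s−1)+(1/ε_s+1/ε₂−1) = 6.846+6.226 = 13.07.
Heat-flux ratio q₀/q = 13.07/6.072.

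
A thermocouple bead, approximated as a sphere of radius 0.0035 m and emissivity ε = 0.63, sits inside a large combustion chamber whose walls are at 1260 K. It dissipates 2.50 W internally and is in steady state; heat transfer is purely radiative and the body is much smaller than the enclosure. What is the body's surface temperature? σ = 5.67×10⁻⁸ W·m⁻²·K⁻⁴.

For a small grey body in a large enclosure, net radiated power = εσA(T⁴ − T_w⁴).
Steady state: P = εσA(T⁴ − T_w⁴) with A = 4πr² = 1.539×10⁻⁴ m².
T⁴ = P/(εσA) + T_w⁴ = 2.50/(0.63·5.67×10⁻⁸·1.539×10⁻⁴) + (1260)⁴
    = 4.546×10¹¹ + 2.520×10¹² = 2.975×10¹² K⁴.

T ≈ 1310 K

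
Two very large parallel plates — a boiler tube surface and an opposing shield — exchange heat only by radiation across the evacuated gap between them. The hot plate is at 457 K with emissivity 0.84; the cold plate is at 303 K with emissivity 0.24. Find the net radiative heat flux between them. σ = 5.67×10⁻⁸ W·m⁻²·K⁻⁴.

For two infinite grey parallel plates, q = σ(T₁⁴ − T₂⁴)/(1/ε₁ + 1/ε₂ − 1).
T₁⁴ − T₂⁴ = 4.362×10¹⁰ − 8.429×10⁹ = 3.519×10¹⁰ K⁴.
1/ε₁ + 1/ε₂ − 1 = 1.190 + 4.167 − 1 = 4.357.
q = 5.67×10⁻⁸ × 3.519×10¹⁰ / 4.357.

q ≈ 458 W/m²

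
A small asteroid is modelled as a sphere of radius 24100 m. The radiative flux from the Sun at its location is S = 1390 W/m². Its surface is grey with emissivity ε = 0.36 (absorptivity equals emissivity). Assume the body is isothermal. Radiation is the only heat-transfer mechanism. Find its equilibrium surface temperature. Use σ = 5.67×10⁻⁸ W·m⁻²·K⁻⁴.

T ≈ 280 K

At equilibrium, absorbed power = emitted power.
Absorbing cross-section = πr² = 1.825×10⁹ m²; emitting surface = 4πr² = 7.299×10⁹ m² (ratio 4).
εS·A_cross = εσ·A_surf·T⁴  ⇒  T⁴ = S/(4σ)   (ε cancels).
T⁴ = 1390/(4·5.67×10⁻⁸) = 6.129×10⁹ K⁴.
T = (6.129×10⁹)^(1/4).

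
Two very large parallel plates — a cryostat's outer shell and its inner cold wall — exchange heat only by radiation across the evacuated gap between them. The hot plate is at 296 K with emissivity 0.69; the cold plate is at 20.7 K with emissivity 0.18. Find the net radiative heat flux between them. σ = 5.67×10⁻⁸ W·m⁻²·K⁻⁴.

q ≈ 72.5 W/m²

For two infinite grey parallel plates, q = σ(T₁⁴ − T₂⁴)/(1/ε₁ + 1/ε₂ − 1).
T₁⁴ − T₂⁴ = 7.677×10⁹ − 1.836×10⁵ = 7.676×10⁹ K⁴.
1/ε₁ + 1/ε₂ − 1 = 1.449 + 5.556 − 1 = 6.005.
q = 5.67×10⁻⁸ × 7.676×10⁹ / 6.005.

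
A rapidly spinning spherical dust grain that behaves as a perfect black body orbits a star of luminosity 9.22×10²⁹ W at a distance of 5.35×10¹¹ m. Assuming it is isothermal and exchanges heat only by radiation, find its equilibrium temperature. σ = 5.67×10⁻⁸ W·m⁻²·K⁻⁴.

First find the stellar flux at distance d: S = L/(4πd²) = 9.22×10²⁹/(4π·(5.35×10¹¹)²) = 2.563×10⁵ W/m².
For an isothermal sphere, absorbed (1−a)S·πr² = emitted σ·4πr²·T⁴, so T⁴ = (1−a)S/(4σ).
T⁴ = 1.00·2.563×10⁵/(4·5.67×10⁻⁸) = 1.130×10¹² K⁴.

T ≈ 1030 K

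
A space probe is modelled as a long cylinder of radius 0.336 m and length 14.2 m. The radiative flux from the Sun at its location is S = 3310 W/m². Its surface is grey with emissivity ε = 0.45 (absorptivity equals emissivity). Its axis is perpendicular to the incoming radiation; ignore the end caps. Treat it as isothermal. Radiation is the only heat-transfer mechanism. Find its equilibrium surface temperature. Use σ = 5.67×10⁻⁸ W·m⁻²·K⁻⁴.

At equilibrium, absorbed power = emitted power.
Absorbing cross-section = 2rL = 9.542 m²; emitting surface = 2πrL = 29.98 m² (ratio π).
εS·A_cross = εσ·A_surf·T⁴  ⇒  T⁴ = S/(πσ)   (ε cancels).
T⁴ = 3310/(π·5.67×10⁻⁸) = 1.858×10¹⁰ K⁴.
T = (1.858×10¹⁰)^(1/4).

T ≈ 369 K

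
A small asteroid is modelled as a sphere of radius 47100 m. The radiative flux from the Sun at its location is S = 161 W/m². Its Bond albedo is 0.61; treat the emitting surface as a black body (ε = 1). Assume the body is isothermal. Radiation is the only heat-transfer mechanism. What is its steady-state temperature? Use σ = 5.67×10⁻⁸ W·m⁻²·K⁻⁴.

T ≈ 129 K

At equilibrium, absorbed power = emitted power.
Absorbing cross-section = πr² = 6.969×10⁹ m²; emitting surface = 4πr² = 2.788×10¹⁰ m² (ratio 4).
(1−a)S·A_cross = εσ·A_surf·T⁴  ⇒  T⁴ = (1−a)S/(4σ).
T⁴ = 0.390·161/(4·5.67×10⁻⁸) = 2.769×10⁸ K⁴.
T = (2.769×10⁸)^(1/4).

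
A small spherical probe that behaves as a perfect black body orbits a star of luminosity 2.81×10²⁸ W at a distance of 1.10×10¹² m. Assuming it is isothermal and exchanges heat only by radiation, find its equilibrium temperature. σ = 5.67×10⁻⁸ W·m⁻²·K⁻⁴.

First find the stellar flux at distance d: S = L/(4πd²) = 2.81×10²⁸/(4π·(1.10×10¹²)²) = 1848 W/m².
For an isothermal sphere, absorbed (1−a)S·πr² = emitted σ·4πr²·T⁴, so T⁴ = (1−a)S/(4σ).
T⁴ = 1.00·1848/(4·5.67×10⁻⁸) = 8.148×10⁹ K⁴.

T ≈ 300 K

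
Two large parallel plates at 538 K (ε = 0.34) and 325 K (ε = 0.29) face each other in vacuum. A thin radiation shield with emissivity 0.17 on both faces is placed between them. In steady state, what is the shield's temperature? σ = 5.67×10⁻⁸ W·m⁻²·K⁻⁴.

T_s ≈ 470 K

In steady state the net flux on the hot side equals that on the cold side.
σ(T₁⁴−T_s⁴)/D₁ = σ(T_s⁴−T₂⁴)/D₂, with D₁ = 1/ε₁+1/ε_s−1 = 7.824, D₂ = 1/ε_s+1/ε₂−1 = 8.331.
Solve for T_s⁴: T_s⁴ = (D₂·T₁⁴ + D₁·T₂⁴)/(D₁+D₂) = 4.861×10¹⁰ K⁴.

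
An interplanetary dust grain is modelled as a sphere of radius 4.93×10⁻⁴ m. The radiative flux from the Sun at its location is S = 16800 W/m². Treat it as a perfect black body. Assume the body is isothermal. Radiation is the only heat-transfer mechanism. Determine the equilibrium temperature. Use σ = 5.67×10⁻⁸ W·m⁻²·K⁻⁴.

At equilibrium, absorbed power = emitted power.
Absorbing cross-section = πr² = 7.636×10⁻⁷ m²; emitting surface = 4πr² = 3.054×10⁻⁶ m² (ratio 4).
S·A_cross = εσ·A_surf·T⁴  ⇒  T⁴ = S/(4σ).
T⁴ = 1.00·16800/(4·5.67×10⁻⁸) = 7.407×10¹⁰ K⁴.
T = (7.407×10¹⁰)^(1/4).

T ≈ 522 K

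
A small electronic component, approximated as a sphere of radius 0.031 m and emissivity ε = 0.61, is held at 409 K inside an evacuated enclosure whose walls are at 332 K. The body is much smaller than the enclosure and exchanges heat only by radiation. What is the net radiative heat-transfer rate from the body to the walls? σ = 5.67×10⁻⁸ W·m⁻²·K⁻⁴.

P_net ≈ 6.61 W

For a small grey body in a large enclosure: P_net = εσA(T_body⁴ − T_wall⁴).
A = 4πr² = 0.01208 m²; T_body⁴ − T_wall⁴ = 2.798×10¹⁰ − 1.215×10¹⁰ = 1.583×10¹⁰ K⁴.
|P_net| = 0.61·5.67×10⁻⁸·0.01208·1.583×10¹⁰.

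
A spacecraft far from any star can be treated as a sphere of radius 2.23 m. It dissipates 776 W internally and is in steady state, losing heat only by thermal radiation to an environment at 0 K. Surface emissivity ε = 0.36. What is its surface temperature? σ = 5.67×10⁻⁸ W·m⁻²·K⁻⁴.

Steady state: internal power = radiated power, P = εσA T⁴.
Radiating area A = 4πr² = 62.49 m².
T⁴ = P/(εσA) = 776/(0.36·5.67×10⁻⁸·62.49) = 6.084×10⁸ K⁴.
T = (6.084×10⁸)^(1/4).

T ≈ 157 K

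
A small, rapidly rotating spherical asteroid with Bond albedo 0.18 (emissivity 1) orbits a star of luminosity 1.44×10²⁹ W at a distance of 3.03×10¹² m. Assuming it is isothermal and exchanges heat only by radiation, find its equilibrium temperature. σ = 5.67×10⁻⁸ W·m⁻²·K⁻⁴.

T ≈ 259 K

First find the stellar flux at distance d: S = L/(4πd²) = 1.44×10²⁹/(4π·(3.03×10¹²)²) = 1248 W/m².
For an isothermal sphere, absorbed (1−a)S·πr² = emitted σ·4πr²·T⁴, so T⁴ = (1−a)S/(4σ).
T⁴ = 0.820·1248/(4·5.67×10⁻⁸) = 4.513×10⁹ K⁴.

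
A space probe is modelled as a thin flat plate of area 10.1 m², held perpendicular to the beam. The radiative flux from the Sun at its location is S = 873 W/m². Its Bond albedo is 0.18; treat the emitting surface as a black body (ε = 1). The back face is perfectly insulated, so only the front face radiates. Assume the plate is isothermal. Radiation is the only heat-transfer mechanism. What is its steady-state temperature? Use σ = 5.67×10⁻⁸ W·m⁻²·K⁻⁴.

At equilibrium, absorbed power = emitted power.
Absorbing cross-section = A = 10.10 m²; emitting surface = A = 10.10 m² (ratio 1).
(1−a)S·A_cross = εσ·A_surf·T⁴  ⇒  T⁴ = (1−a)S/(1σ).
T⁴ = 0.820·873/(1·5.67×10⁻⁸) = 1.263×10¹⁰ K⁴.
T = (1.263×10¹⁰)^(1/4).

T ≈ 335 K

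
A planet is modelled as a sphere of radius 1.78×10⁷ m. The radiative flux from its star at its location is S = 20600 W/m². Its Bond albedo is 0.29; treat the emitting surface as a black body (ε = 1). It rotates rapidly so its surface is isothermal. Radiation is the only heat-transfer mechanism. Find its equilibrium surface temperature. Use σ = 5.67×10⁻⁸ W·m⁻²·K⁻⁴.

At equilibrium, absorbed power = emitted power.
Absorbing cross-section = πr² = 9.954×10¹⁴ m²; emitting surface = 4πr² = 3.982×10¹⁵ m² (ratio 4).
(1−a)S·A_cross = εσ·A_surf·T⁴  ⇒  T⁴ = (1−a)S/(4σ).
T⁴ = 0.710·20600/(4·5.67×10⁻⁸) = 6.449×10¹⁰ K⁴.
T = (6.449×10¹⁰)^(1/4).

T ≈ 504 K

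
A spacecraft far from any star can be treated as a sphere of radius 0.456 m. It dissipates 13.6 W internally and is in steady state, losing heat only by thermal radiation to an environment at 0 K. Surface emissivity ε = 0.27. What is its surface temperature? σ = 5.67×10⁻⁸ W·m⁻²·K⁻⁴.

Steady state: internal power = radiated power, P = εσA T⁴.
Radiating area A = 4πr² = 2.613 m².
T⁴ = P/(εσA) = 13.6/(0.27·5.67×10⁻⁸·2.613) = 3.400×10⁸ K⁴.
T = (3.400×10⁸)^(1/4).

T ≈ 136 K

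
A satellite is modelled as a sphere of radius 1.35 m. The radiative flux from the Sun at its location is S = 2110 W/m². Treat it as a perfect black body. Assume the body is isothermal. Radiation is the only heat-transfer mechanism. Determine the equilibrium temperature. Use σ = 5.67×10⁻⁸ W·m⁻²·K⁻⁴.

At equilibrium, absorbed power = emitted power.
Absorbing cross-section = πr² = 5.726 m²; emitting surface = 4πr² = 22.90 m² (ratio 4).
S·A_cross = εσ·A_surf·T⁴  ⇒  T⁴ = S/(4σ).
T⁴ = 1.00·2110/(4·5.67×10⁻⁸) = 9.303×10⁹ K⁴.
T = (9.303×10⁹)^(1/4).

T ≈ 311 K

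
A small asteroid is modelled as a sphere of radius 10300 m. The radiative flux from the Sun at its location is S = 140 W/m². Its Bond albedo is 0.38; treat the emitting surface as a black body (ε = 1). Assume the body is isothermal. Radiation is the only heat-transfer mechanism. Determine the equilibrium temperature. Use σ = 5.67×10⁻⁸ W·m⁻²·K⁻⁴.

At equilibrium, absorbed power = emitted power.
Absorbing cross-section = πr² = 3.333×10⁸ m²; emitting surface = 4πr² = 1.333×10⁹ m² (ratio 4).
(1−a)S·A_cross = εσ·A_surf·T⁴  ⇒  T⁴ = (1−a)S/(4σ).
T⁴ = 0.620·140/(4·5.67×10⁻⁸) = 3.827×10⁸ K⁴.
T = (3.827×10⁸)^(1/4).

T ≈ 140 K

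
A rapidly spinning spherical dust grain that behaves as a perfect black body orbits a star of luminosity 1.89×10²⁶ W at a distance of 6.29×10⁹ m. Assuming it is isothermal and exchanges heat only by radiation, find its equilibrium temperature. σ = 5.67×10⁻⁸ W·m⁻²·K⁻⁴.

First find the stellar flux at distance d: S = L/(4πd²) = 1.89×10²⁶/(4π·(6.29×10⁹)²) = 3.801×10⁵ W/m².
For an isothermal sphere, absorbed (1−a)S·πr² = emitted σ·4πr²·T⁴, so T⁴ = (1−a)S/(4σ).
T⁴ = 1.00·3.801×10⁵/(4·5.67×10⁻⁸) = 1.676×10¹² K⁴.

T ≈ 1140 K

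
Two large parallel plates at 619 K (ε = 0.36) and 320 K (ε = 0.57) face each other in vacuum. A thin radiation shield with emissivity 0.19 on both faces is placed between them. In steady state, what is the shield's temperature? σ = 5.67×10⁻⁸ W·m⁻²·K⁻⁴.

In steady state the net flux on the hot side equals that on the cold side.
σ(T₁⁴−T_s⁴)/D₁ = σ(T_s⁴−T₂⁴)/D₂, with D₁ = 1/ε₁+1/ε_s−1 = 7.041, D₂ = 1/ε_s+1/ε₂−1 = 6.018.
Solve for T_s⁴: T_s⁴ = (D₂·T₁⁴ + D₁·T₂⁴)/(D₁+D₂) = 7.331×10¹⁰ K⁴.

T_s ≈ 520 K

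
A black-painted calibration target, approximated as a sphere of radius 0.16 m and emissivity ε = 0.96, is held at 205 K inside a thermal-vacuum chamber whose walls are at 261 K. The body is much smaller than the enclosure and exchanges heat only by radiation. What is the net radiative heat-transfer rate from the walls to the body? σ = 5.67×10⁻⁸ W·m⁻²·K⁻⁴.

P_net ≈ 50.3 W

For a small grey body in a large enclosure: P_net = εσA(T_body⁴ − T_wall⁴).
A = 4πr² = 0.3217 m²; T_body⁴ − T_wall⁴ = 1.766×10⁹ − 4.640×10⁹ = -2.874×10⁹ K⁴.
|P_net| = 0.96·5.67×10⁻⁸·0.3217·2.874×10⁹.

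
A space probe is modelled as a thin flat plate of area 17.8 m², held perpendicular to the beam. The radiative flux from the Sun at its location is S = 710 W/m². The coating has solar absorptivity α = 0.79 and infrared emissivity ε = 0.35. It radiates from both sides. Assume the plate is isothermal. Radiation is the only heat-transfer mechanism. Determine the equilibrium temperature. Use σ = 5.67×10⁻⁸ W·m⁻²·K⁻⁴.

At equilibrium, absorbed power = emitted power.
Absorbing cross-section = A = 17.80 m²; emitting surface = 2A = 35.60 m² (ratio 2).
αS·A_cross = εσ·A_surf·T⁴  ⇒  T⁴ = αS/(ε·2σ).
T⁴ = 0.790·710/(0.35·2·5.67×10⁻⁸) = 1.413×10¹⁰ K⁴.
T = (1.413×10¹⁰)^(1/4).

T ≈ 345 K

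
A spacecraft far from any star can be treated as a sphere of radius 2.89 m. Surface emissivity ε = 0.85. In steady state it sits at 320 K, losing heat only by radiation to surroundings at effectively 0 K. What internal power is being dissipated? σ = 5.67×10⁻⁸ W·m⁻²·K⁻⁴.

Steady state: P = εσA T⁴.
A = 4πr² = 105.0 m²; T⁴ = (320)⁴ = 1.049×10¹⁰ K⁴.
P = 0.85 × 5.67×10⁻⁸ × 105.0 × 1.049×10¹⁰.

P ≈ 53000 W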